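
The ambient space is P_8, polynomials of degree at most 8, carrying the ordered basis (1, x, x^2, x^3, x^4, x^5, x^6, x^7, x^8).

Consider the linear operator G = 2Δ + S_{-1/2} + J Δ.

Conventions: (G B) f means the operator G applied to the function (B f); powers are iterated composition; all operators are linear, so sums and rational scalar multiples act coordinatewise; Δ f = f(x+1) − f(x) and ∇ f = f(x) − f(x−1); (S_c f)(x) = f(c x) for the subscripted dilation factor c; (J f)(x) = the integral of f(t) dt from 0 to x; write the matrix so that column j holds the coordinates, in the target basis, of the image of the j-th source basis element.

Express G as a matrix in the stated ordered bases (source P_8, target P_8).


image of 1: 1
image of x: (1/2)x + 2
image of x^2: (5/4)x^2 + 5x + 2
image of x^3: (7/8)x^3 + (15/2)x^2 + 7x + 2
image of x^4: (17/16)x^4 + 10x^3 + 14x^2 + 9x + 2
image of x^5: (31/32)x^5 + (25/2)x^4 + (70/3)x^3 + (45/2)x^2 + 11x + 2
image of x^6: (65/64)x^6 + 15x^5 + 35x^4 + 45x^3 + 33x^2 + 13x + 2
image of x^7: (127/128)x^7 + (35/2)x^6 + 49x^5 + (315/4)x^4 + 77x^3 + (91/2)x^2 + 15x + 2
image of x^8: (257/256)x^8 + 20x^7 + (196/3)x^6 + 126x^5 + 154x^4 + (364/3)x^3 + 60x^2 + 17x + 2
each image's coordinates form column j of the matrix

the matrix is [[1, 2, 2, 2, 2, 2, 2, 2, 2]; [0, 1/2, 5, 7, 9, 11, 13, 15, 17]; [0, 0, 5/4, 15/2, 14, 45/2, 33, 91/2, 60]; [0, 0, 0, 7/8, 10, 70/3, 45, 77, 364/3]; [0, 0, 0, 0, 17/16, 25/2, 35, 315/4, 154]; [0, 0, 0, 0, 0, 31/32, 15, 49, 126]; [0, 0, 0, 0, 0, 0, 65/64, 35/2, 196/3]; [0, 0, 0, 0, 0, 0, 0, 127/128, 20]; [0, 0, 0, 0, 0, 0, 0, 0, 257/256]] (rows listed top to bottom)


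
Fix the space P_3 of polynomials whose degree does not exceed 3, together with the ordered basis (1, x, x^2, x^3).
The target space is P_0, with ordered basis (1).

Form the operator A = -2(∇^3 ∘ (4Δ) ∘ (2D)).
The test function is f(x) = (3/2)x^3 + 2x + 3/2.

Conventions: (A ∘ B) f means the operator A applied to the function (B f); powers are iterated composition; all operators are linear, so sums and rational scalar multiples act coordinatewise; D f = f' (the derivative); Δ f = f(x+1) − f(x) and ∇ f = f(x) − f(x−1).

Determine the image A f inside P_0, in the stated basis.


the result is g(x) = 0

D f = (9/2)x^2 + 2
(2D) f = 9x^2 + 4
Δ (2D) f = 18x + 9
(4Δ) (2D) f = 72x + 36
∇ (4Δ) (2D) f = 72
∇ ∇ (4Δ) (2D) f = 0
∇ ∇ ∇ (4Δ) (2D) f = 0
(-2(∇^3 ∘ (4Δ) ∘ (2D))) f = 0


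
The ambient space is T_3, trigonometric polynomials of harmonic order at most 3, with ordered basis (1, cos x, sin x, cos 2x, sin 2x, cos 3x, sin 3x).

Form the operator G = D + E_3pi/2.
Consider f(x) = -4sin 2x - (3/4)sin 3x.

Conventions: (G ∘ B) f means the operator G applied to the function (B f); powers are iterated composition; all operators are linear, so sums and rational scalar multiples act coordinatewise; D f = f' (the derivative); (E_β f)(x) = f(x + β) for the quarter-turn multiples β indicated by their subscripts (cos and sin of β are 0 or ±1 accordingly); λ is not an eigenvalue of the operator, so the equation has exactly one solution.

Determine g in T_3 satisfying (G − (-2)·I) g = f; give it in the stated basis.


write g with unknown coordinates in the stated basis and equate coefficients in (G − (-2)·I) g = f
solving from the highest basis element down gives g = (8/5)cos 2x - (4/5)sin 2x + (3/20)cos 3x - (3/40)sin 3x
check: G g = -(16/5)cos 2x - (12/5)sin 2x - (3/10)cos 3x - (3/5)sin 3x
so G g − (-2)·g = -4sin 2x - (3/4)sin 3x = f ✓

the image equals g(x) = (8/5)cos 2x - (4/5)sin 2x + (3/20)cos 3x - (3/40)sin 3x


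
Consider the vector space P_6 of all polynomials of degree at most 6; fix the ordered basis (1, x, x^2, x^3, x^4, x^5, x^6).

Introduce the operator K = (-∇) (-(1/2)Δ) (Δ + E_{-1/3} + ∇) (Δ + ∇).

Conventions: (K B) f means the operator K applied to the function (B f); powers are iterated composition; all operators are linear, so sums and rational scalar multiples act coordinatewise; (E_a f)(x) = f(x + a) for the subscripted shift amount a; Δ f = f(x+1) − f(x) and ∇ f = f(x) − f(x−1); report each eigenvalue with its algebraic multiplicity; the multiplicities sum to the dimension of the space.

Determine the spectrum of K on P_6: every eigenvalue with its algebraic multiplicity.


image of 1: 0
image of x: 0
image of x^2: 0
image of x^3: 6
image of x^4: 24x + 40
image of x^5: 60x^2 + 200x + 110/3
image of x^6: 120x^3 + 600x^2 + 220x + 4820/9
the matrix is upper triangular; its diagonal is (0, 0, 0, 0, 0, 0, 0)
for a triangular matrix the eigenvalues are the diagonal entries, with algebraic multiplicity their repetition count

λ = 0 (multiplicity 7)


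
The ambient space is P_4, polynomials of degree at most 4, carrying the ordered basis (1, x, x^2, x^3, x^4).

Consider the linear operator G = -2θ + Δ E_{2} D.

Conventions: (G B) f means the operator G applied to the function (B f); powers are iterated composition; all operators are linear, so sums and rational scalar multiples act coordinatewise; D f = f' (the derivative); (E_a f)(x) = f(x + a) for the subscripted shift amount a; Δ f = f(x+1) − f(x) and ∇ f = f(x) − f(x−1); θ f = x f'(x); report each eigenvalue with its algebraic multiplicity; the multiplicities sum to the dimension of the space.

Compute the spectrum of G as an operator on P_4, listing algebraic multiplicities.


λ = -8 (multiplicity 1), λ = -6 (multiplicity 1), λ = -4 (multiplicity 1), λ = -2 (multiplicity 1), λ = 0 (multiplicity 1)

image of 1: 0
image of x: -2x
image of x^2: -4x^2 + 2
image of x^3: -6x^3 + 6x + 15
image of x^4: -8x^4 + 12x^2 + 60x + 76
the matrix is upper triangular; its diagonal is (0, -2, -4, -6, -8)
for a triangular matrix the eigenvalues are the diagonal entries, with algebraic multiplicity their repetition count


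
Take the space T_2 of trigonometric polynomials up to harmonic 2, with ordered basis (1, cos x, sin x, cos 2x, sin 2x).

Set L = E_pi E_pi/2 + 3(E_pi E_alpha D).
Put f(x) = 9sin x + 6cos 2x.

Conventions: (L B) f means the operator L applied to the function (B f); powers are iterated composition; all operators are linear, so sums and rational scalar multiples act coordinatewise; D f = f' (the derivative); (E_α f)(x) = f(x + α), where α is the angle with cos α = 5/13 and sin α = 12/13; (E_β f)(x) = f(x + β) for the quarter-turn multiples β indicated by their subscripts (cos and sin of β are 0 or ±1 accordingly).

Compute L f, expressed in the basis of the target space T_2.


E_pi/2 f = 9cos x - 6cos 2x
E_pi E_pi/2 f = -9cos x - 6cos 2x
D f = 9cos x - 12sin 2x
E_alpha D f = (45/13)cos x - (108/13)sin x - (1440/169)cos 2x + (1428/169)sin 2x
E_pi E_alpha D f = -(45/13)cos x + (108/13)sin x - (1440/169)cos 2x + (1428/169)sin 2x
(3(E_pi E_alpha D)) f = -(135/13)cos x + (324/13)sin x - (4320/169)cos 2x + (4284/169)sin 2x
(E_pi E_pi/2 + 3(E_pi E_alpha D)) f = -(252/13)cos x + (324/13)sin x - (5334/169)cos 2x + (4284/169)sin 2x

the result is g(x) = -(252/13)cos x + (324/13)sin x - (5334/169)cos 2x + (4284/169)sin 2x


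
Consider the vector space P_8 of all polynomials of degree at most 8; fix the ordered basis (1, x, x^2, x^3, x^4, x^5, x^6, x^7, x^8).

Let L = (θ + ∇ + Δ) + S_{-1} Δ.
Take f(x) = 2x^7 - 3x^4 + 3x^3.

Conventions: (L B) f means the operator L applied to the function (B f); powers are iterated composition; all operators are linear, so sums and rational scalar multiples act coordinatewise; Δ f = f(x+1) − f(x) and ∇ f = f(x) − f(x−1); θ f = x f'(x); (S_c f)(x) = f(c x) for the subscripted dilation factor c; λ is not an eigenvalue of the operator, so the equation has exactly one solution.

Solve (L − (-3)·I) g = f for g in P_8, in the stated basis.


the image equals g(x) = (1/5)x^7 - (7/15)x^6 + (7/8)x^5 - (241/56)x^4 + (3805/504)x^3 - (2959/200)x^2 + (163859/8400)x - 181523/8400

write g with unknown coordinates in the stated basis and equate coefficients in (L − (-3)·I) g = f
solving from the highest basis element down gives g = (1/5)x^7 - (7/15)x^6 + (7/8)x^5 - (241/56)x^4 + (3805/504)x^3 - (2959/200)x^2 + (163859/8400)x - 181523/8400
check: L g = (7/5)x^7 + (7/5)x^6 - (21/8)x^5 + (555/56)x^4 - (3301/168)x^3 + (8877/200)x^2 - (163859/2800)x + 181523/2800
so L g − (-3)·g = 2x^7 - 3x^4 + 3x^3 = f ✓


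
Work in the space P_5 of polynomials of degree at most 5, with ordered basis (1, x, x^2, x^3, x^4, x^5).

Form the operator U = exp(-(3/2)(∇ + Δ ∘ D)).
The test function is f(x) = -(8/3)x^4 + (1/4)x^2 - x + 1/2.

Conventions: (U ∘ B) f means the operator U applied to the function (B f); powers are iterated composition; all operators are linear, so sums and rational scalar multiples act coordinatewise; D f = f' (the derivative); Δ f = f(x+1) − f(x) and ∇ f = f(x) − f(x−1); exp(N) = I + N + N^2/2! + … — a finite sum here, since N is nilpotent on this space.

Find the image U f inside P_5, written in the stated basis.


g(x) = -(8/3)x^4 + 16x^3 - (47/4)x^2 + (105/4)x - 949/16

order-1 term: 16x^3 + 24x^2 + (253/4)x + 105/8
order-2 term: -36x^2 - 72x - 1815/16
order-3 term: 36x + 54
order-4 term: -27/2
the series for exp(-(3/2)(∇ + Δ ∘ D)) f terminates at order 4
exp(-(3/2)(∇ + Δ ∘ D)) f = -(8/3)x^4 + 16x^3 - (47/4)x^2 + (105/4)x - 949/16


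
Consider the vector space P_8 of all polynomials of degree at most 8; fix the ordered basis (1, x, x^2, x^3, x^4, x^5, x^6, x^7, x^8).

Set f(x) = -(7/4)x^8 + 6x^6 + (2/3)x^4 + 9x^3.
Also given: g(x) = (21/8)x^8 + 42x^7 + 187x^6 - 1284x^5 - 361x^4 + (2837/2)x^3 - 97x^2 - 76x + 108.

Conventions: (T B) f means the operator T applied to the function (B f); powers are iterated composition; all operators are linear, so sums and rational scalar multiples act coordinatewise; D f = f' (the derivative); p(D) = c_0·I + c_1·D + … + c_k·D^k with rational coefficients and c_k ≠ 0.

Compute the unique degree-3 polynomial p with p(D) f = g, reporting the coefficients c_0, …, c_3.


D^0 f = -(7/4)x^8 + 6x^6 + (2/3)x^4 + 9x^3
D^1 f = -14x^7 + 36x^5 + (8/3)x^3 + 27x^2
D^2 f = -98x^6 + 180x^4 + 8x^2 + 54x
D^3 f = -588x^5 + 720x^3 + 16x + 54
matching coefficients of g against c_0 f + c_1 Df + … from the top degree down determines the c_i
solution: c_0 = -3/2, c_1 = -3, c_2 = -2, c_3 = 2

p(D) = -(3/2)·I − 3·D − 2·D^2 + 2·D^3, i.e. c_0 = -3/2, c_1 = -3, c_2 = -2, c_3 = 2


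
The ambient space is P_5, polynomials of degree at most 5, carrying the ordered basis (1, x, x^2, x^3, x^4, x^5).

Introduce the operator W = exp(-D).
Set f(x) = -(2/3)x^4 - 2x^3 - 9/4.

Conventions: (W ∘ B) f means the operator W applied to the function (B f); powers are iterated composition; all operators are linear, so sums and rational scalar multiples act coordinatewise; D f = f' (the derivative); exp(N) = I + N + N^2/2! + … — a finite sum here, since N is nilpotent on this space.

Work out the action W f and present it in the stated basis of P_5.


g(x) = -(2/3)x^4 + (2/3)x^3 + 2x^2 - (10/3)x - 11/12

order-1 term: (8/3)x^3 + 6x^2
order-2 term: -4x^2 - 6x
order-3 term: (8/3)x + 2
order-4 term: -2/3
the series for exp(-D) f terminates at order 4
exp(-D) f = -(2/3)x^4 + (2/3)x^3 + 2x^2 - (10/3)x - 11/12


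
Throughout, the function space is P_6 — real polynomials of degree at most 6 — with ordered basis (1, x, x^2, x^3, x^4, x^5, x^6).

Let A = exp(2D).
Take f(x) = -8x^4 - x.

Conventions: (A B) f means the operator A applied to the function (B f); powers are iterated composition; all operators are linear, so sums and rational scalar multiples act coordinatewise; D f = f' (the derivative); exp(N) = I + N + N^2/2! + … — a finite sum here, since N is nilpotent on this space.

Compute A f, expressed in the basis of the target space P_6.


order-1 term: -64x^3 - 2
order-2 term: -192x^2
order-3 term: -256x
order-4 term: -128
the series for exp(2D) f terminates at order 4
exp(2D) f = -8x^4 - 64x^3 - 192x^2 - 257x - 130

the image equals g(x) = -8x^4 - 64x^3 - 192x^2 - 257x - 130


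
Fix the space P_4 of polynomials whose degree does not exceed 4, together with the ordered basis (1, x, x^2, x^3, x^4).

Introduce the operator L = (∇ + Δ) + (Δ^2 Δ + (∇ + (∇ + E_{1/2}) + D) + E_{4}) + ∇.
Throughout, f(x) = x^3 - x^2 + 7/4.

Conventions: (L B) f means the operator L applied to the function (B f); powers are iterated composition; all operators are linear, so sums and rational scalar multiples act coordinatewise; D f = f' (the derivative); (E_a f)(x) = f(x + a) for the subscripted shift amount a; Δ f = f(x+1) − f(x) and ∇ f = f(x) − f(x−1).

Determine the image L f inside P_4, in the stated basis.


∇ f = 3x^2 - 5x + 2
Δ f = 3x^2 + x
(∇ + Δ) f = 6x^2 - 4x + 2
Δ f = 3x^2 + x
Δ Δ f = 6x + 4
Δ Δ Δ f = 6
∇ f = 3x^2 - 5x + 2
∇ f = 3x^2 - 5x + 2
E_{1/2} f = x^3 + (1/2)x^2 - (1/4)x + 13/8
(∇ + E_{1/2}) f = x^3 + (7/2)x^2 - (21/4)x + 29/8
D f = 3x^2 - 2x
(∇ + (∇ + E_{1/2}) + D) f = x^3 + (19/2)x^2 - (49/4)x + 45/8
E_{4} f = x^3 + 11x^2 + 40x + 199/4
(Δ^2 Δ + (∇ + (∇ + E_{1/2}) + D) + E_{4}) f = 2x^3 + (41/2)x^2 + (111/4)x + 491/8
∇ f = 3x^2 - 5x + 2
((∇ + Δ) + (Δ^2 Δ + (∇ + (∇ + E_{1/2}) + D) + E_{4}) + ∇) f = 2x^3 + (59/2)x^2 + (75/4)x + 523/8

g(x) = 2x^3 + (59/2)x^2 + (75/4)x + 523/8


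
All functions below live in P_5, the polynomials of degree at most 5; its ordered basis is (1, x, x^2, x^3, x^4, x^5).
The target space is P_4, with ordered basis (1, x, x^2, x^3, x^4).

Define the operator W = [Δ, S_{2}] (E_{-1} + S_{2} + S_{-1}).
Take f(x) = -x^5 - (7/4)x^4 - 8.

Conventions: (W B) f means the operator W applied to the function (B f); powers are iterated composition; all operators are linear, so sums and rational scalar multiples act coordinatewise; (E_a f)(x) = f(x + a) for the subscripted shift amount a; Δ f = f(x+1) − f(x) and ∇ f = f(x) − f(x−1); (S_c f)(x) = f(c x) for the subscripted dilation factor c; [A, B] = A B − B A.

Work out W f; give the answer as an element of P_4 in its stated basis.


the image equals g(x) = -2560x^4 - 8528x^3 - 10904x^2 - 6340x - 1410

E_{-1} f = -x^5 + (13/4)x^4 - 3x^3 - (1/2)x^2 + 2x - 35/4
S_{2} f = -32x^5 - 28x^4 - 8
S_{-1} f = x^5 - (7/4)x^4 - 8
(E_{-1} + S_{2} + S_{-1}) f = -32x^5 - (53/2)x^4 - 3x^3 - (1/2)x^2 + 2x - 99/4
S_{2} (E_{-1} + S_{2} + S_{-1}) f = -1024x^5 - 424x^4 - 24x^3 - 2x^2 + 4x - 99/4
Δ S_{2} (E_{-1} + S_{2} + S_{-1}) f = -5120x^4 - 11936x^3 - 12856x^2 - 6892x - 1470
Δ (E_{-1} + S_{2} + S_{-1}) f = -160x^4 - 426x^3 - 488x^2 - 276x - 60
S_{2} Δ (E_{-1} + S_{2} + S_{-1}) f = -2560x^4 - 3408x^3 - 1952x^2 - 552x - 60
[Δ, S_{2}] (E_{-1} + S_{2} + S_{-1}) f = -2560x^4 - 8528x^3 - 10904x^2 - 6340x - 1410


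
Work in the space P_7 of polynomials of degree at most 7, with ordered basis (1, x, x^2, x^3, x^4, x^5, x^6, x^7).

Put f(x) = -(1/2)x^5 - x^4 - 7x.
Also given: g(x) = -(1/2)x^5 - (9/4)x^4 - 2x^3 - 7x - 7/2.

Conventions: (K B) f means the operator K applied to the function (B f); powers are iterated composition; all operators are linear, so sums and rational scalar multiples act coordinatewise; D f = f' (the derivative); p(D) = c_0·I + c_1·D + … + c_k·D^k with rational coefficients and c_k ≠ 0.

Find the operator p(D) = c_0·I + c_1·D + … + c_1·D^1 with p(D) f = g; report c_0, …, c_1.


c_0 = 1, c_1 = 1/2

D^0 f = -(1/2)x^5 - x^4 - 7x
D^1 f = -(5/2)x^4 - 4x^3 - 7
matching coefficients of g against c_0 f + c_1 Df + … from the top degree down determines the c_i
solution: c_0 = 1, c_1 = 1/2


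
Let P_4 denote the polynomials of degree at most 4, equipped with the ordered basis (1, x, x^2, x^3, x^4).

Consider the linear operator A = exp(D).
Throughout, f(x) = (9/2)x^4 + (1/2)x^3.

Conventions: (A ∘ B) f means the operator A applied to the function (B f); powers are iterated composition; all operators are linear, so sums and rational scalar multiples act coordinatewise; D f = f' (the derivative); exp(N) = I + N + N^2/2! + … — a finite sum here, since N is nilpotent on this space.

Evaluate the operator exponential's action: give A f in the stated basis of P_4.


order-1 term: 18x^3 + (3/2)x^2
order-2 term: 27x^2 + (3/2)x
order-3 term: 18x + 1/2
order-4 term: 9/2
the series for exp(D) f terminates at order 4
exp(D) f = (9/2)x^4 + (37/2)x^3 + (57/2)x^2 + (39/2)x + 5

the result is g(x) = (9/2)x^4 + (37/2)x^3 + (57/2)x^2 + (39/2)x + 5


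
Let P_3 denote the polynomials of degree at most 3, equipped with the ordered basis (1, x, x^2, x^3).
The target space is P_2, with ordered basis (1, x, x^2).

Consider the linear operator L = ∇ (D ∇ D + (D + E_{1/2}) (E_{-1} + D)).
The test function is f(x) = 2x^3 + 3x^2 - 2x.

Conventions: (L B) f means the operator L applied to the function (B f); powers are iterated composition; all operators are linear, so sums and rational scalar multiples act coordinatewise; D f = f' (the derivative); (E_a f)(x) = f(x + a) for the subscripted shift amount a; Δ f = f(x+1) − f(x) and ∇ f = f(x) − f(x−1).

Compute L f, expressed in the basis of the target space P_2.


the image equals g(x) = 6x^2 + 18x + 9/2

D f = 6x^2 + 6x - 2
∇ D f = 12x
D ∇ D f = 12
E_{-1} f = 2x^3 - 3x^2 - 2x + 3
D f = 6x^2 + 6x - 2
(E_{-1} + D) f = 2x^3 + 3x^2 + 4x + 1
D (E_{-1} + D) f = 6x^2 + 6x + 4
E_{1/2} (E_{-1} + D) f = 2x^3 + 6x^2 + (17/2)x + 4
(D + E_{1/2}) (E_{-1} + D) f = 2x^3 + 12x^2 + (29/2)x + 8
(D ∇ D + (D + E_{1/2}) (E_{-1} + D)) f = 2x^3 + 12x^2 + (29/2)x + 20
∇ (D ∇ D + (D + E_{1/2}) (E_{-1} + D)) f = 6x^2 + 18x + 9/2


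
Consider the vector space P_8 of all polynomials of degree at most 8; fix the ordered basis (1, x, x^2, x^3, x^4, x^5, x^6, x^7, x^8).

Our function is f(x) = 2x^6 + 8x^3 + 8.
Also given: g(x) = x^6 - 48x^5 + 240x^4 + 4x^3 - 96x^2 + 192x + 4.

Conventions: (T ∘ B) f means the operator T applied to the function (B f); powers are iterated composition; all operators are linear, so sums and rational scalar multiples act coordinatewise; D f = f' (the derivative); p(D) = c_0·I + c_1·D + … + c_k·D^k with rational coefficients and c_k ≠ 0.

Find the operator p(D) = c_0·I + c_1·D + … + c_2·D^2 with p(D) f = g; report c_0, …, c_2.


p(D) = (1/2)·I − 4·D + 4·D^2, i.e. c_0 = 1/2, c_1 = -4, c_2 = 4

D^0 f = 2x^6 + 8x^3 + 8
D^1 f = 12x^5 + 24x^2
D^2 f = 60x^4 + 48x
matching coefficients of g against c_0 f + c_1 Df + … from the top degree down determines the c_i
solution: c_0 = 1/2, c_1 = -4, c_2 = 4


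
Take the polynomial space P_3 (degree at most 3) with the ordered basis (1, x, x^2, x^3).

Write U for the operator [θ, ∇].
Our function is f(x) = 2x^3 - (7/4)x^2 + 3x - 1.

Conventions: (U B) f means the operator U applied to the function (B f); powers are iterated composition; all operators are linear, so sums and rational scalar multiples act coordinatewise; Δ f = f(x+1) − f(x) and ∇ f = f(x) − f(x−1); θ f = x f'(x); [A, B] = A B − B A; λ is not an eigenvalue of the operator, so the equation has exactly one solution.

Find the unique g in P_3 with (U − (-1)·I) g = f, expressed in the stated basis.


the result is g(x) = 2x^3 + (17/4)x^2 - (1/2)x - 4

write g with unknown coordinates in the stated basis and equate coefficients in (U − (-1)·I) g = f
solving from the highest basis element down gives g = 2x^3 + (17/4)x^2 - (1/2)x - 4
check: U g = -6x^2 + (7/2)x + 3
so U g − (-1)·g = 2x^3 - (7/4)x^2 + 3x - 1 = f ✓


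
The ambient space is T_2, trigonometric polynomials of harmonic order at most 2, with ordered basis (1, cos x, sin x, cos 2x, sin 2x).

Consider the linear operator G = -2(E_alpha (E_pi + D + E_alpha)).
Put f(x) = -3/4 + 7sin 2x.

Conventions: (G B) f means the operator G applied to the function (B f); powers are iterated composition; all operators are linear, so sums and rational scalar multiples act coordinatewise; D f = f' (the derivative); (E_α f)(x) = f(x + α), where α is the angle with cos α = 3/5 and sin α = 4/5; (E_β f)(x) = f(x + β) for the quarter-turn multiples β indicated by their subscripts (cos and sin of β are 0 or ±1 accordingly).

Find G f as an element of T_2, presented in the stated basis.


E_pi f = -3/4 + 7sin 2x
D f = 14cos 2x
E_alpha f = -3/4 + (168/25)cos 2x - (49/25)sin 2x
(E_pi + D + E_alpha) f = -3/2 + (518/25)cos 2x + (126/25)sin 2x
E_alpha (E_pi + D + E_alpha) f = -3/2 - (602/625)cos 2x - (13314/625)sin 2x
(-2(E_alpha (E_pi + D + E_alpha))) f = 3 + (1204/625)cos 2x + (26628/625)sin 2x

g(x) = 3 + (1204/625)cos 2x + (26628/625)sin 2x


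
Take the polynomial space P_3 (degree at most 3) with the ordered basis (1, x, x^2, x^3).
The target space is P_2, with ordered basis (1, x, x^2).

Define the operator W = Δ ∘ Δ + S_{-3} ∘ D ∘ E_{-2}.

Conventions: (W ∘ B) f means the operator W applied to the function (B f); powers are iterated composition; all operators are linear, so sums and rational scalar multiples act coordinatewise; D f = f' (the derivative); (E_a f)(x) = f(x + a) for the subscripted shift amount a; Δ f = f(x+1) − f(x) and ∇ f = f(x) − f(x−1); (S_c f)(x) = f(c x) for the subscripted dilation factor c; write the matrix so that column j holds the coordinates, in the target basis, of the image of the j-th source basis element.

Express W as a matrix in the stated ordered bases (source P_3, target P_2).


the matrix is [[0, 1, -2, 18]; [0, 0, -6, 42]; [0, 0, 0, 27]] (rows listed top to bottom)

image of 1: 0
image of x: 1
image of x^2: -6x - 2
image of x^3: 27x^2 + 42x + 18
each image's coordinates form column j of the matrix


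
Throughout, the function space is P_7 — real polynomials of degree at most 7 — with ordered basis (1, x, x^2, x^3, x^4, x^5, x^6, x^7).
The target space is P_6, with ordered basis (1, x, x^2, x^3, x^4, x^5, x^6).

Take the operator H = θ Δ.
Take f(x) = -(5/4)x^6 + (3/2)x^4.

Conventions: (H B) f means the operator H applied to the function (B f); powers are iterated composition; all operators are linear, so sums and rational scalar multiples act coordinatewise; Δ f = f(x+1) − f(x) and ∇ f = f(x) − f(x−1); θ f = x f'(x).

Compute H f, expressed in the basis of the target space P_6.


the result is g(x) = -(75/2)x^5 - 75x^4 - 57x^3 - (39/2)x^2 - (3/2)x

Δ f = -(15/2)x^5 - (75/4)x^4 - 19x^3 - (39/4)x^2 - (3/2)x + 1/4
θ Δ f = -(75/2)x^5 - 75x^4 - 57x^3 - (39/2)x^2 - (3/2)x


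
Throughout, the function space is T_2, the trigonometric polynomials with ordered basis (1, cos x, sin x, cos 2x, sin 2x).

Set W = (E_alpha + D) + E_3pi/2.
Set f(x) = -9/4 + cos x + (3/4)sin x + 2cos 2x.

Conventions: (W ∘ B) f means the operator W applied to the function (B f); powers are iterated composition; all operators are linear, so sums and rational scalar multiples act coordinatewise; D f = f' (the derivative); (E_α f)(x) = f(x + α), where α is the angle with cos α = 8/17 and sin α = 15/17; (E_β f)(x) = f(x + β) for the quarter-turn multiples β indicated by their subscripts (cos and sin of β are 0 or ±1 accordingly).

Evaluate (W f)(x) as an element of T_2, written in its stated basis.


E_alpha f = -9/4 + (77/68)cos x - (9/17)sin x - (322/289)cos 2x - (480/289)sin 2x
D f = (3/4)cos x - sin x - 4sin 2x
(E_alpha + D) f = -9/4 + (32/17)cos x - (26/17)sin x - (322/289)cos 2x - (1636/289)sin 2x
E_3pi/2 f = -9/4 - (3/4)cos x + sin x - 2cos 2x
((E_alpha + D) + E_3pi/2) f = -9/2 + (77/68)cos x - (9/17)sin x - (900/289)cos 2x - (1636/289)sin 2x

the image equals g(x) = -9/2 + (77/68)cos x - (9/17)sin x - (900/289)cos 2x - (1636/289)sin 2x


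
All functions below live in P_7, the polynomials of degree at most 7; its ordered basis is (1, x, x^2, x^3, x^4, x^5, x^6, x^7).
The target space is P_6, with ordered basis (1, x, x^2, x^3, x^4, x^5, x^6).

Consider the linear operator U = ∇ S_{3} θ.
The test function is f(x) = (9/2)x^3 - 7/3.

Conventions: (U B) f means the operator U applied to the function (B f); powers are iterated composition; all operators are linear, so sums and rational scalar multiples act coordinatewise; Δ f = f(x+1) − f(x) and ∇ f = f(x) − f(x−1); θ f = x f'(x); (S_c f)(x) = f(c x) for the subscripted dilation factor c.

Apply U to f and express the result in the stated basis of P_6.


θ f = (27/2)x^3
S_{3} θ f = (729/2)x^3
∇ S_{3} θ f = (2187/2)x^2 - (2187/2)x + 729/2

the image equals g(x) = (2187/2)x^2 - (2187/2)x + 729/2


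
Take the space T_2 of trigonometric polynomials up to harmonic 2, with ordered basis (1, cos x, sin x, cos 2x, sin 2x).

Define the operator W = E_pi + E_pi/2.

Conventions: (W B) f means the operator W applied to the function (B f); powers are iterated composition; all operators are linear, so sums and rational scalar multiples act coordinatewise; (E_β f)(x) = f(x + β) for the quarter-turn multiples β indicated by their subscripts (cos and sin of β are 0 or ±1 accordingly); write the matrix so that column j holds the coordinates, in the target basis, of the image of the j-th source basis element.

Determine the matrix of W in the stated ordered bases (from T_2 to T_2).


the matrix is [[2, 0, 0, 0, 0]; [0, -1, 1, 0, 0]; [0, -1, -1, 0, 0]; [0, 0, 0, 0, 0]; [0, 0, 0, 0, 0]] (rows listed top to bottom)

image of 1: 2
image of cos x: -cos x - sin x
image of sin x: cos x - sin x
image of cos 2x: 0
image of sin 2x: 0
each image's coordinates form column j of the matrix


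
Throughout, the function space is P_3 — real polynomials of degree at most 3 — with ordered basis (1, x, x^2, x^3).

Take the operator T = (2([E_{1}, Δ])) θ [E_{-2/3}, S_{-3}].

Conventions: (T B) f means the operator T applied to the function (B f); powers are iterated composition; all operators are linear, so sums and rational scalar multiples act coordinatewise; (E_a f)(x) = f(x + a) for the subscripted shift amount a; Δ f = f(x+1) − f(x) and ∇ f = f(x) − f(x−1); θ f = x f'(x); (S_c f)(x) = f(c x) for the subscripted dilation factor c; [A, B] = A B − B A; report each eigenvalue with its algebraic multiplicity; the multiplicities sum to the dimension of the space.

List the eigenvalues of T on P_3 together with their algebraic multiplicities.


λ = 0 (multiplicity 4)

image of 1: 0
image of x: 0
image of x^2: 0
image of x^3: 0
the matrix is upper triangular; its diagonal is (0, 0, 0, 0)
for a triangular matrix the eigenvalues are the diagonal entries, with algebraic multiplicity their repetition count


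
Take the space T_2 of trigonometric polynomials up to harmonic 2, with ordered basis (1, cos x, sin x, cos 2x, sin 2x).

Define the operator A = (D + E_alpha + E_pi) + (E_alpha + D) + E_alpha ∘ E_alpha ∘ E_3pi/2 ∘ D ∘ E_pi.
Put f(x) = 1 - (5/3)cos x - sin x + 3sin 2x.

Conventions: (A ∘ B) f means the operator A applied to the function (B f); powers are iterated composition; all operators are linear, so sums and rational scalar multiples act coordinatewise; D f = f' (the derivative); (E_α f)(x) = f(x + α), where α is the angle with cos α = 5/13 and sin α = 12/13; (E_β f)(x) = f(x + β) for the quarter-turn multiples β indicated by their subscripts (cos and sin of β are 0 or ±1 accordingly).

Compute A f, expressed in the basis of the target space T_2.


D f = -cos x + (5/3)sin x + 6cos 2x
E_alpha f = 1 - (61/39)cos x + (15/13)sin x + (360/169)cos 2x - (357/169)sin 2x
E_pi f = 1 + (5/3)cos x + sin x + 3sin 2x
(D + E_alpha + E_pi) f = 2 - (35/39)cos x + (149/39)sin x + (1374/169)cos 2x + (150/169)sin 2x
E_alpha f = 1 - (61/39)cos x + (15/13)sin x + (360/169)cos 2x - (357/169)sin 2x
D f = -cos x + (5/3)sin x + 6cos 2x
(E_alpha + D) f = 1 - (100/39)cos x + (110/39)sin x + (1374/169)cos 2x - (357/169)sin 2x
E_pi f = 1 + (5/3)cos x + sin x + 3sin 2x
D E_pi f = cos x - (5/3)sin x + 6cos 2x
E_3pi/2 (D ∘ E_pi) f = (5/3)cos x + sin x - 6cos 2x
E_alpha E_3pi/2 (D ∘ E_pi) f = (61/39)cos x - (15/13)sin x + (714/169)cos 2x + (720/169)sin 2x
E_alpha (E_alpha ∘ E_3pi/2) (D ∘ E_pi) f = -(235/507)cos x - (319/169)sin x + (1434/28561)cos 2x - (171360/28561)sin 2x
((D + E_alpha + E_pi) + (E_alpha + D) + E_alpha ∘ E_alpha ∘ E_3pi/2 ∘ D ∘ E_pi) f = 3 - (1990/507)cos x + (2410/507)sin x + (465846/28561)cos 2x - (206343/28561)sin 2x

the image equals g(x) = 3 - (1990/507)cos x + (2410/507)sin x + (465846/28561)cos 2x - (206343/28561)sin 2x


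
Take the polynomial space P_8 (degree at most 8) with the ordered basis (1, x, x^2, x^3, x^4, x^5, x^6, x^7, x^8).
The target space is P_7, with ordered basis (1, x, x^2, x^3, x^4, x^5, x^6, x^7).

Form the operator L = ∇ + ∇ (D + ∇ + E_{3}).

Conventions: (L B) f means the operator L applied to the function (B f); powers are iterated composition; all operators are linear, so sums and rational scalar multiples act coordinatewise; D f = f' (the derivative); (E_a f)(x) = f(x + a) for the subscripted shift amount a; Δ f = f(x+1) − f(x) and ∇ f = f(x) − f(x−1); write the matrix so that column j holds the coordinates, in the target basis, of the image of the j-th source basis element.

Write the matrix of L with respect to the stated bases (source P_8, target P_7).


image of 1: 0
image of x: 2
image of x^2: 4x + 8
image of x^3: 6x^2 + 24x + 11
image of x^4: 8x^3 + 48x^2 + 44x + 82
image of x^5: 10x^4 + 80x^3 + 110x^2 + 410x + 177
image of x^6: 12x^5 + 120x^4 + 220x^3 + 1230x^2 + 1062x + 732
image of x^7: 14x^6 + 168x^5 + 385x^4 + 2870x^3 + 3717x^2 + 5124x + 1927
image of x^8: 16x^7 + 224x^6 + 616x^5 + 5740x^4 + 9912x^3 + 20496x^2 + 15416x + 6566
each image's coordinates form column j of the matrix

the matrix is [[0, 2, 8, 11, 82, 177, 732, 1927, 6566]; [0, 0, 4, 24, 44, 410, 1062, 5124, 15416]; [0, 0, 0, 6, 48, 110, 1230, 3717, 20496]; [0, 0, 0, 0, 8, 80, 220, 2870, 9912]; [0, 0, 0, 0, 0, 10, 120, 385, 5740]; [0, 0, 0, 0, 0, 0, 12, 168, 616]; [0, 0, 0, 0, 0, 0, 0, 14, 224]; [0, 0, 0, 0, 0, 0, 0, 0, 16]] (rows listed top to bottom)


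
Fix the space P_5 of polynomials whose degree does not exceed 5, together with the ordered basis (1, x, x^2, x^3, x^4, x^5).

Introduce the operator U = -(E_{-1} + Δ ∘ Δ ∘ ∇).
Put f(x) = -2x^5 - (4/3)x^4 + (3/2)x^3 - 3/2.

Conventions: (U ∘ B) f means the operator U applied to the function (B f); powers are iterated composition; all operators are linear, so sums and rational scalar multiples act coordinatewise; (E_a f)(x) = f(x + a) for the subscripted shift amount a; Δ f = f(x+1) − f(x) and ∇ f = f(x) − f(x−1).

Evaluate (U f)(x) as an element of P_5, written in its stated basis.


E_{-1} f = -2x^5 + (26/3)x^4 - (79/6)x^3 + (15/2)x^2 - (1/6)x - 7/3
∇ f = -10x^4 + (44/3)x^3 - (15/2)x^2 + (1/6)x + 5/6
Δ ∇ f = -40x^3 - 16x^2 - 11x - 8/3
Δ Δ ∇ f = -120x^2 - 152x - 67
(E_{-1} + Δ ∘ Δ ∘ ∇) f = -2x^5 + (26/3)x^4 - (79/6)x^3 - (225/2)x^2 - (913/6)x - 208/3
(-(E_{-1} + Δ ∘ Δ ∘ ∇)) f = 2x^5 - (26/3)x^4 + (79/6)x^3 + (225/2)x^2 + (913/6)x + 208/3

the image equals g(x) = 2x^5 - (26/3)x^4 + (79/6)x^3 + (225/2)x^2 + (913/6)x + 208/3


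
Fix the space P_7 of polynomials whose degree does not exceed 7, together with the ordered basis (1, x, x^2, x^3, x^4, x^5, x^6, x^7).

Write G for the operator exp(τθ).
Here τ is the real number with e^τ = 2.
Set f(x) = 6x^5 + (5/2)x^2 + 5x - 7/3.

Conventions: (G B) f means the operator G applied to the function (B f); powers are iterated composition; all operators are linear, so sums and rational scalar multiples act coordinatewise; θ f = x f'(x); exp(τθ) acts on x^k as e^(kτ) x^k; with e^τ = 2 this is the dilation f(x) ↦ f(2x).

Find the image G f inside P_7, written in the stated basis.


exp(τθ) x^k = e^(kτ) x^k; with e^τ = 2 this sends x^k to 2^k x^k
x ↦ 2 x
x^2 ↦ 4 x^2
x^5 ↦ 32 x^5
applying this coordinatewise to f: exp(τθ) f = 192x^5 + 10x^2 + 10x - 7/3

g(x) = 192x^5 + 10x^2 + 10x - 7/3


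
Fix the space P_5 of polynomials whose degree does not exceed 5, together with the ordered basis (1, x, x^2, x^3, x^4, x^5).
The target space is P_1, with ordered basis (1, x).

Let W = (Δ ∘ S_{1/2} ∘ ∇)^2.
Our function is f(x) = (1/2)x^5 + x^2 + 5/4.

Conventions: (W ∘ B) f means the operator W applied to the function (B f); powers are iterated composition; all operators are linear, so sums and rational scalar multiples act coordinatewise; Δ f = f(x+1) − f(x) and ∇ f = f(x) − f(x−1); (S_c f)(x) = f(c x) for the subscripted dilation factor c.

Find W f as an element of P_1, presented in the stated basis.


∇ f = (5/2)x^4 - 5x^3 + 5x^2 - (1/2)x - 1/2
S_{1/2} ∇ f = (5/32)x^4 - (5/8)x^3 + (5/4)x^2 - (1/4)x - 1/2
Δ S_{1/2} ∇ f = (5/8)x^3 - (15/16)x^2 + (5/4)x + 17/32
∇ (Δ ∘ S_{1/2} ∘ ∇) f = (15/8)x^2 - (15/4)x + 45/16
S_{1/2} ∇ (Δ ∘ S_{1/2} ∘ ∇) f = (15/32)x^2 - (15/8)x + 45/16
Δ S_{1/2} ∇ (Δ ∘ S_{1/2} ∘ ∇) f = (15/16)x - 45/32

the result is g(x) = (15/16)x - 45/32


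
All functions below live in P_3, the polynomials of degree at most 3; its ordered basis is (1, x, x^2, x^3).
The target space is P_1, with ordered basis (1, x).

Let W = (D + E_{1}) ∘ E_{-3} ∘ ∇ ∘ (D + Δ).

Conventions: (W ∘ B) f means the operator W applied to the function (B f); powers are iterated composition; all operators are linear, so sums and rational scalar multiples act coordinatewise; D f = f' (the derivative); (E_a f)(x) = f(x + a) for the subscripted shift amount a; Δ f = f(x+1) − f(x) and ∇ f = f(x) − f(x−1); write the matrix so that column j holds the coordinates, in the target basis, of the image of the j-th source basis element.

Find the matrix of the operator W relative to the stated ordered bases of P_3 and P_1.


image of 1: 0
image of x: 0
image of x^2: 4
image of x^3: 12x - 15
each image's coordinates form column j of the matrix

the matrix is [[0, 0, 4, -15]; [0, 0, 0, 12]] (rows listed top to bottom)


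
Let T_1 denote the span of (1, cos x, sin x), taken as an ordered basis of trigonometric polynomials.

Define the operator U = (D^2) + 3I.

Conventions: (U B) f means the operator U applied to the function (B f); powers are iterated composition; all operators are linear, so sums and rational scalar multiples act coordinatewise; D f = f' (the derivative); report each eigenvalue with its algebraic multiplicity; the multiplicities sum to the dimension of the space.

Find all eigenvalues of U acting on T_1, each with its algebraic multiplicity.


λ = 2 (multiplicity 2), λ = 3 (multiplicity 1)

image of 1: 3
image of cos x: 2cos x
image of sin x: 2sin x
the matrix is diagonal; its diagonal is (3, 2, 2)
for a triangular matrix the eigenvalues are the diagonal entries, with algebraic multiplicity their repetition count


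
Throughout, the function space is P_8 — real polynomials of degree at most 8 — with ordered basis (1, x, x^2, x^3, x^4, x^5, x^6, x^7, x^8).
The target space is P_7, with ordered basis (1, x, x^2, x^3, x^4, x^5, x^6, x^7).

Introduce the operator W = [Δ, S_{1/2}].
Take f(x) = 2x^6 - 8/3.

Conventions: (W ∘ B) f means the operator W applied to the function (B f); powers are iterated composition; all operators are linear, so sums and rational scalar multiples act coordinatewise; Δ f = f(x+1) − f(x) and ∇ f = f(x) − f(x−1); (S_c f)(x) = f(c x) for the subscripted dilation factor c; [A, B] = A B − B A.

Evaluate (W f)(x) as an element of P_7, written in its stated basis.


g(x) = -(3/16)x^5 - (45/32)x^4 - (35/8)x^3 - (225/32)x^2 - (93/16)x - 63/32

S_{1/2} f = (1/32)x^6 - 8/3
Δ S_{1/2} f = (3/16)x^5 + (15/32)x^4 + (5/8)x^3 + (15/32)x^2 + (3/16)x + 1/32
Δ f = 12x^5 + 30x^4 + 40x^3 + 30x^2 + 12x + 2
S_{1/2} Δ f = (3/8)x^5 + (15/8)x^4 + 5x^3 + (15/2)x^2 + 6x + 2
[Δ, S_{1/2}] f = -(3/16)x^5 - (45/32)x^4 - (35/8)x^3 - (225/32)x^2 - (93/16)x - 63/32


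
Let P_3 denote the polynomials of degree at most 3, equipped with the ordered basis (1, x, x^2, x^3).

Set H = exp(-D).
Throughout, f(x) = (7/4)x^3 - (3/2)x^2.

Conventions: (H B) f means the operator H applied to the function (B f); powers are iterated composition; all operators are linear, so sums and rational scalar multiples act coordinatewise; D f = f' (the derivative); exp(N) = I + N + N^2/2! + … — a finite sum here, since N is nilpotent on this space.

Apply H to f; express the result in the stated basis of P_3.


order-1 term: -(21/4)x^2 + 3x
order-2 term: (21/4)x - 3/2
order-3 term: -7/4
the series for exp(-D) f terminates at order 3
exp(-D) f = (7/4)x^3 - (27/4)x^2 + (33/4)x - 13/4

g(x) = (7/4)x^3 - (27/4)x^2 + (33/4)x - 13/4


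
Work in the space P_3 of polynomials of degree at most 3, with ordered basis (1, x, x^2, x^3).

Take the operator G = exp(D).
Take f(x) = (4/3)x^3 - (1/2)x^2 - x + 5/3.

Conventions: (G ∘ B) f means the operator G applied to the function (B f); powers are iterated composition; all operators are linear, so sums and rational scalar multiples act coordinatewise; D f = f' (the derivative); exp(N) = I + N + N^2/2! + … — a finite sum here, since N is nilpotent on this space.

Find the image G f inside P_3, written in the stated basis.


g(x) = (4/3)x^3 + (7/2)x^2 + 2x + 3/2

order-1 term: 4x^2 - x - 1
order-2 term: 4x - 1/2
order-3 term: 4/3
the series for exp(D) f terminates at order 3
exp(D) f = (4/3)x^3 + (7/2)x^2 + 2x + 3/2


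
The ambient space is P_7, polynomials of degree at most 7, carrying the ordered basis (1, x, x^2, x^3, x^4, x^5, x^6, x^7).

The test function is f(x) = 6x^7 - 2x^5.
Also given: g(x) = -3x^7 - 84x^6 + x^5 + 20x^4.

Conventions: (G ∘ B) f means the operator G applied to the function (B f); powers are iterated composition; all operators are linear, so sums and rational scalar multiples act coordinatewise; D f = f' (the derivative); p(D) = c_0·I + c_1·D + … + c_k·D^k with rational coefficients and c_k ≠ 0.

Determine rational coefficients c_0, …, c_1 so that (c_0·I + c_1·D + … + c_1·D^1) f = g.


D^0 f = 6x^7 - 2x^5
D^1 f = 42x^6 - 10x^4
matching coefficients of g against c_0 f + c_1 Df + … from the top degree down determines the c_i
solution: c_0 = -1/2, c_1 = -2

c_0 = -1/2, c_1 = -2


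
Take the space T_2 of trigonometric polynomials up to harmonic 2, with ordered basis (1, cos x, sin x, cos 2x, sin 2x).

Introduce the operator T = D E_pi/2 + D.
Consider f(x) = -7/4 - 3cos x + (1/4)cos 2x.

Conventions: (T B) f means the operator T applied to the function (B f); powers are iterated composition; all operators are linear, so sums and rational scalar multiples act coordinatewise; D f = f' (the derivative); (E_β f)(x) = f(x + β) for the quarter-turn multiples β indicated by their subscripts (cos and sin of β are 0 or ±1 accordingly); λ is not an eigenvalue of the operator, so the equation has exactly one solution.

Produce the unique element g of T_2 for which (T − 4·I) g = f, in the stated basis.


the result is g(x) = 7/16 + (15/26)cos x - (3/26)sin x - (1/16)cos 2x

write g with unknown coordinates in the stated basis and equate coefficients in (T − 4·I) g = f
solving from the highest basis element down gives g = 7/16 + (15/26)cos x - (3/26)sin x - (1/16)cos 2x
check: T g = -(9/13)cos x - (6/13)sin x
so T g − 4·g = -7/4 - 3cos x + (1/4)cos 2x = f ✓


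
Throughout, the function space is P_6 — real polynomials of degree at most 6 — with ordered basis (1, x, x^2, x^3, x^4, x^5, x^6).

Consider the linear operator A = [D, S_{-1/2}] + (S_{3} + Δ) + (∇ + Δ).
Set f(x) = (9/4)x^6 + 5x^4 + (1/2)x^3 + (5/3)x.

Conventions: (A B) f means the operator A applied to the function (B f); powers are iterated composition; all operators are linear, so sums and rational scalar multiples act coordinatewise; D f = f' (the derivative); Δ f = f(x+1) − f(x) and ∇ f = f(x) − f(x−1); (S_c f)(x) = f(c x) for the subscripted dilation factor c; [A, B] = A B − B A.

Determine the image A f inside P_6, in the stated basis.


g(x) = (6561/4)x^6 + (5265/128)x^5 + (1755/4)x^4 + (849/4)x^3 + (1083/16)x^2 + 107x + 45/4

S_{-1/2} f = (9/256)x^6 + (5/16)x^4 - (1/16)x^3 - (5/6)x
D S_{-1/2} f = (27/128)x^5 + (5/4)x^3 - (3/16)x^2 - 5/6
D f = (27/2)x^5 + 20x^3 + (3/2)x^2 + 5/3
S_{-1/2} D f = -(27/64)x^5 - (5/2)x^3 + (3/8)x^2 + 5/3
[D, S_{-1/2}] f = (81/128)x^5 + (15/4)x^3 - (9/16)x^2 - 5/2
S_{3} f = (6561/4)x^6 + 405x^4 + (27/2)x^3 + 5x
Δ f = (27/2)x^5 + (135/4)x^4 + 65x^3 + (261/4)x^2 + 35x + 113/12
(S_{3} + Δ) f = (6561/4)x^6 + (27/2)x^5 + (1755/4)x^4 + (157/2)x^3 + (261/4)x^2 + 40x + 113/12
∇ f = (27/2)x^5 - (135/4)x^4 + 65x^3 - (249/4)x^2 + 32x - 61/12
Δ f = (27/2)x^5 + (135/4)x^4 + 65x^3 + (261/4)x^2 + 35x + 113/12
(∇ + Δ) f = 27x^5 + 130x^3 + 3x^2 + 67x + 13/3
([D, S_{-1/2}] + (S_{3} + Δ) + (∇ + Δ)) f = (6561/4)x^6 + (5265/128)x^5 + (1755/4)x^4 + (849/4)x^3 + (1083/16)x^2 + 107x + 45/4
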